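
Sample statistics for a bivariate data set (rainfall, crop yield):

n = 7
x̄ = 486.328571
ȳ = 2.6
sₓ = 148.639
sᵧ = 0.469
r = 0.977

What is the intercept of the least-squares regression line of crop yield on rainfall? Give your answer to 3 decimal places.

b = r · sᵧ/sₓ = 0.977 · 0.469/148.639 = 0.003083
a = ȳ − b·x̄ = 2.6 − 0.003083·486.328571 = 1.100783

1.101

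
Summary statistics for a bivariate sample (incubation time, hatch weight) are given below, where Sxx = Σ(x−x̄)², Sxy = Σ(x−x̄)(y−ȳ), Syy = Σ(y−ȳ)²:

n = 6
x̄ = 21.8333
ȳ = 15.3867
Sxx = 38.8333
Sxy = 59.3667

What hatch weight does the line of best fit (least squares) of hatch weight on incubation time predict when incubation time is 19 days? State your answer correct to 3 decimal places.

11.055

b = Sxy/Sxx = 59.3667/38.8333 = 1.528758
a = ȳ − b·x̄ = 15.3867 − 1.528758·21.8333 = -17.991122
ŷ(19) = a + b·19 = -17.991122 + 1.528758·19 = 11.055271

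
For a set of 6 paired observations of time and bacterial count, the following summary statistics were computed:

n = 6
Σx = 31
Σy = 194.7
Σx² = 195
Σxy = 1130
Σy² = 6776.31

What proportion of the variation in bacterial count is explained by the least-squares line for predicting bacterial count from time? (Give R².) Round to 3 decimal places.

0.964

Sxx = Σx² − (Σx)²/n = 195 − 160.166667 = 34.833333
Sxy = Σxy − (Σx)(Σy)/n = 1130 − 1005.95 = 124.05
Syy = Σy² − (Σy)²/n = 6776.31 − 6318.015 = 458.295
R² = Sxy²/(Sxx·Syy) = (124.05)²/(34.833333·458.295) = 0.963948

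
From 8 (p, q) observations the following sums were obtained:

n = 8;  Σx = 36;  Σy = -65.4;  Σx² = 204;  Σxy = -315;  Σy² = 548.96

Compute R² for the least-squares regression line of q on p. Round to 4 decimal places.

Sxx = Σx² − (Σx)²/n = 204 − 162 = 42
Sxy = Σxy − (Σx)(Σy)/n = -315 − (-294.3) = -20.7
Syy = Σy² − (Σy)²/n = 548.96 − 534.645 = 14.315
R² = Sxy²/(Sxx·Syy) = (-20.7)²/(42·14.315) = 0.712689

0.7127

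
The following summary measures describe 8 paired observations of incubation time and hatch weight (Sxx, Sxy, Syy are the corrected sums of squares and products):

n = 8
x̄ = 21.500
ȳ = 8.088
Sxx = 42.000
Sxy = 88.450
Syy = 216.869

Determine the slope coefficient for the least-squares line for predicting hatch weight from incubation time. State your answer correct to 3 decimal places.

b = Sxy/Sxx = 88.45/42 = 2.105952

2.106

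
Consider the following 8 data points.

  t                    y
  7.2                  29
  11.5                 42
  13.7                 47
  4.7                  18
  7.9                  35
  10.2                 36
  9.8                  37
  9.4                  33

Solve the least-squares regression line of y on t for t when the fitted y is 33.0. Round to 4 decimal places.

8.7661

n = 8, Σx = 74.4, Σy = 277, Σxy = 2736.8, Σx² = 744.72
Sxx = Σx² − (Σx)²/n = 744.72 − 691.92 = 52.8
Sxy = Σxy − (Σx)(Σy)/n = 2736.8 − 2576.1 = 160.7
b = Sxy/Sxx = 160.7/52.8 = 3.043561
a = ȳ − b·x̄ = 34.625 − 3.043561·9.3 = 6.319886
Set a + b·x = 33.0: x = (33.0 − 6.319886) / 3.043561 = 8.766086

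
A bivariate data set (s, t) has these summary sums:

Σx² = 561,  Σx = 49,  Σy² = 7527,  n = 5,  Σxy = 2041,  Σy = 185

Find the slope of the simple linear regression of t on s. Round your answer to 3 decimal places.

Sxx = Σx² − (Σx)²/n = 561 − 480.2 = 80.8
Sxy = Σxy − (Σx)(Σy)/n = 2041 − 1813 = 228
b = Sxy/Sxx = 228/80.8 = 2.821782

2.822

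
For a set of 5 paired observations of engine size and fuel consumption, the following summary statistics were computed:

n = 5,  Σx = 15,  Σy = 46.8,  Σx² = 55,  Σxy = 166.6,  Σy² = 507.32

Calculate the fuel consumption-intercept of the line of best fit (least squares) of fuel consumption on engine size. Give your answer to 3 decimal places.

1.500

Sxx = Σx² − (Σx)²/n = 55 − 45 = 10
Sxy = Σxy − (Σx)(Σy)/n = 166.6 − 140.4 = 26.2
b = Sxy/Sxx = 26.2/10 = 2.62
a = ȳ − b·x̄ = 9.36 − 2.62·3 = 1.5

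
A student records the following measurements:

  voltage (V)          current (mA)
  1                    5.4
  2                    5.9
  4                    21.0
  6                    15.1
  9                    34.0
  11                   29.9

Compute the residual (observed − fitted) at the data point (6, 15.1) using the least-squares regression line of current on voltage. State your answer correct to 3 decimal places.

-4.834

n = 6, Σx = 33, Σy = 111.3, Σxy = 826.7, Σx² = 259
Sxx = Σx² − (Σx)²/n = 259 − 181.5 = 77.5
Sxy = Σxy − (Σx)(Σy)/n = 826.7 − 612.15 = 214.55
b = Sxy/Sxx = 214.55/77.5 = 2.768387
a = ȳ − b·x̄ = 18.55 − 2.768387·5.5 = 3.323871
ŷ(6) = 3.323871 + 2.768387·6 = 19.934194
residual = y − ŷ = 15.1 − 19.934194 = -4.834194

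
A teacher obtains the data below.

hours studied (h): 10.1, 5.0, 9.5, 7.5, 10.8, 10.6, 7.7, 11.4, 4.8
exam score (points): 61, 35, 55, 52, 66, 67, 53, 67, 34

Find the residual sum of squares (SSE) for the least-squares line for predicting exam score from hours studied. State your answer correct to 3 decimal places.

n = 9, Σx = 77.4, Σy = 490, Σxy = 4461.7, Σx² = 714.8, Σy² = 27974
Sxx = Σx² − (Σx)²/n = 714.8 − 665.64 = 49.16
Sxy = Σxy − (Σx)(Σy)/n = 4461.7 − 4214 = 247.7
Syy = Σy² − (Σy)²/n = 27974 − 26677.777778 = 1296.222222
b = Sxy/Sxx = 247.7/49.16 = 5.038649
SSE = Syy − b·Sxy = 1296.222222 − 5.038649·247.7 = 48.148789

48.149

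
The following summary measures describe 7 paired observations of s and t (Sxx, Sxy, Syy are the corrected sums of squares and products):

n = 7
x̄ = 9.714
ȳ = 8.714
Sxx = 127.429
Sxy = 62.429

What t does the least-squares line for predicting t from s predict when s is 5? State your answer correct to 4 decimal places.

6.4046

b = Sxy/Sxx = 62.429/127.429 = 0.489912
a = ȳ − b·x̄ = 8.714 − 0.489912·9.714 = 3.954995
ŷ(5) = a + b·5 = 3.954995 + 0.489912·5 = 6.404555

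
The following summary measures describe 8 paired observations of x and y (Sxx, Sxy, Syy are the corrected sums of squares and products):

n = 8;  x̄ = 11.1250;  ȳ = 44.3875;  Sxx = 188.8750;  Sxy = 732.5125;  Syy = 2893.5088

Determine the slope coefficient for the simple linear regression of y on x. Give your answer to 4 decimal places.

b = Sxy/Sxx = 732.5125/188.875 = 3.878293

3.8783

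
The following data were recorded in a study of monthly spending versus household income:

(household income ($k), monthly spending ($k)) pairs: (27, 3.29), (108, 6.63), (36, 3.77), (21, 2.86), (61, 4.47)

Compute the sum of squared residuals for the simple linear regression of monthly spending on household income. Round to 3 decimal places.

0.077

n = 5, Σx = 253, Σy = 21.02, Σxy = 1273.32, Σx² = 17851, Σy² = 97.1544
Sxx = Σx² − (Σx)²/n = 17851 − 12801.8 = 5049.2
Sxy = Σxy − (Σx)(Σy)/n = 1273.32 − 1063.612 = 209.708
Syy = Σy² − (Σy)²/n = 97.1544 − 88.36808 = 8.78632
b = Sxy/Sxx = 209.708/5049.2 = 0.041533
SSE = Syy − b·Sxy = 8.78632 − 0.041533·209.708 = 0.076535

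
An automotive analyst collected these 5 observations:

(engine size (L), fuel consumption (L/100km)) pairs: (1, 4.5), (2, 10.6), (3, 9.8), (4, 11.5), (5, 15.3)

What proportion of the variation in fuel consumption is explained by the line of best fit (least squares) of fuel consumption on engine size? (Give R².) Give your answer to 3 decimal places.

n = 5, Σx = 15, Σy = 51.7, Σxy = 177.6, Σx² = 55, Σy² = 594.99
Sxx = Σx² − (Σx)²/n = 55 − 45 = 10
Sxy = Σxy − (Σx)(Σy)/n = 177.6 − 155.1 = 22.5
Syy = Σy² − (Σy)²/n = 594.99 − 534.578 = 60.412
R² = Sxy²/(Sxx·Syy) = (22.5)²/(10·60.412) = 0.837996

0.838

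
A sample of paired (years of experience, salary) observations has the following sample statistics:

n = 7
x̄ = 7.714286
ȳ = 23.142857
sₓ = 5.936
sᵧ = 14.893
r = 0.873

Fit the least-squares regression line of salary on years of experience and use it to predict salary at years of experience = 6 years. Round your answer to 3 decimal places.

19.388

b = r · sᵧ/sₓ = 0.873 · 14.893/5.936 = 2.190295
a = ȳ − b·x̄ = 23.142857 − 2.190295·7.714286 = 6.246298
ŷ(6) = a + b·6 = 6.246298 + 2.190295·6 = 19.388066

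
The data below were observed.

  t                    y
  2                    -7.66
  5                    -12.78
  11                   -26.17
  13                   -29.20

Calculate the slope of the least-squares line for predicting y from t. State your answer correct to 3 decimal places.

n = 4, Σx = 31, Σy = -75.81, Σxy = -746.69, Σx² = 319
Sxx = Σx² − (Σx)²/n = 319 − 240.25 = 78.75
Sxy = Σxy − (Σx)(Σy)/n = -746.69 − (-587.5275) = -159.1625
b = Sxy/Sxx = -159.1625/78.75 = -2.021111

-2.021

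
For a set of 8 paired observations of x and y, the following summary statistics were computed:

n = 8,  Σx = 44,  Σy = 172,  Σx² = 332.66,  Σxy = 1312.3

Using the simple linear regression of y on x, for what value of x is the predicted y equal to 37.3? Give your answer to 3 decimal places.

Sxx = Σx² − (Σx)²/n = 332.66 − 242 = 90.66
Sxy = Σxy − (Σx)(Σy)/n = 1312.3 − 946 = 366.3
b = Sxy/Sxx = 366.3/90.66 = 4.040371
a = ȳ − b·x̄ = 21.5 − 4.040371·5.5 = -0.722038
Set a + b·x = 37.3: x = (37.3 − (-0.722038)) / 4.040371 = 9.410532

9.411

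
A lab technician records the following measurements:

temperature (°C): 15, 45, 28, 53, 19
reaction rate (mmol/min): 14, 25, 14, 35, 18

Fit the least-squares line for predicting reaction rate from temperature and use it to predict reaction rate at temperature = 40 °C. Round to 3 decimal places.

25.126

n = 5, Σx = 160, Σy = 106, Σxy = 3924, Σx² = 6204
Sxx = Σx² − (Σx)²/n = 6204 − 5120 = 1084
Sxy = Σxy − (Σx)(Σy)/n = 3924 − 3392 = 532
b = Sxy/Sxx = 532/1084 = 0.490775
a = ȳ − b·x̄ = 21.2 − 0.490775·32 = 5.495203
ŷ(40) = a + b·40 = 5.495203 + 0.490775·40 = 25.126199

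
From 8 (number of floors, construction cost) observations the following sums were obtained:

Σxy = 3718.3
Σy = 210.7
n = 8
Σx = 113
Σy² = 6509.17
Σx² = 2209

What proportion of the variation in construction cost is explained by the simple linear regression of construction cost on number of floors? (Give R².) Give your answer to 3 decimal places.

0.936

Sxx = Σx² − (Σx)²/n = 2209 − 1596.125 = 612.875
Sxy = Σxy − (Σx)(Σy)/n = 3718.3 − 2976.1375 = 742.1625
Syy = Σy² − (Σy)²/n = 6509.17 − 5549.31125 = 959.85875
R² = Sxy²/(Sxx·Syy) = (742.1625)²/(612.875·959.85875) = 0.936308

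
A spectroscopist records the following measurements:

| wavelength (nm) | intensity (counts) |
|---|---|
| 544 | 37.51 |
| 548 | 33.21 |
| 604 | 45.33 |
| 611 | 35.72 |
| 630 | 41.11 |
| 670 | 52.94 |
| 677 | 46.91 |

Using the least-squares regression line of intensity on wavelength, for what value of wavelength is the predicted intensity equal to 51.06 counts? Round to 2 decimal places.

n = 7, Σx = 4284, Σy = 292.73, Σxy = 180935.93, Σx² = 2638506
Sxx = Σx² − (Σx)²/n = 2638506 − 2621808 = 16698
Sxy = Σxy − (Σx)(Σy)/n = 180935.93 − 179150.76 = 1785.17
b = Sxy/Sxx = 1785.17/16698 = 0.106909
a = ȳ − b·x̄ = 41.818571 − 0.106909·612 = -23.609866
Set a + b·x = 51.06: x = (51.06 − (-23.609866)) / 0.106909 = 698.441837

698.44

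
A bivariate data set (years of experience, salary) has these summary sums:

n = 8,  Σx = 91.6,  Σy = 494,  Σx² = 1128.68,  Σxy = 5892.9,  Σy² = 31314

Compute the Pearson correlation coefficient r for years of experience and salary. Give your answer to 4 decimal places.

Sxx = Σx² − (Σx)²/n = 1128.68 − 1048.82 = 79.86
Sxy = Σxy − (Σx)(Σy)/n = 5892.9 − 5656.3 = 236.6
Syy = Σy² − (Σy)²/n = 31314 − 30504.5 = 809.5
r = Sxy/√(Sxx·Syy) = 236.6/√(64646.67) = 236.6/254.257094 = 0.930554

0.9306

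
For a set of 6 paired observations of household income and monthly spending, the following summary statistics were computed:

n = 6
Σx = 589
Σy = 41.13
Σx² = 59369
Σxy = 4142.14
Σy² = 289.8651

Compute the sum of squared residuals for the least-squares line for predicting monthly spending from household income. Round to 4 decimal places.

0.8622

Sxx = Σx² − (Σx)²/n = 59369 − 57820.166667 = 1548.833333
Sxy = Σxy − (Σx)(Σy)/n = 4142.14 − 4037.595 = 104.545
Syy = Σy² − (Σy)²/n = 289.8651 − 281.94615 = 7.91895
b = Sxy/Sxx = 104.545/1548.833333 = 0.067499
SSE = Syy − b·Sxy = 7.91895 − 0.067499·104.545 = 0.862247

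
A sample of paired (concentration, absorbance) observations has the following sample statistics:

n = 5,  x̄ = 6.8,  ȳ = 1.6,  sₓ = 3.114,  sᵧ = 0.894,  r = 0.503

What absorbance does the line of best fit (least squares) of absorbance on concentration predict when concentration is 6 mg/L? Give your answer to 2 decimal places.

1.48

b = r · sᵧ/sₓ = 0.503 · 0.894/3.114 = 0.144407
a = ȳ − b·x̄ = 1.6 − 0.144407·6.8 = 0.618035
ŷ(6) = a + b·6 = 0.618035 + 0.144407·6 = 1.484475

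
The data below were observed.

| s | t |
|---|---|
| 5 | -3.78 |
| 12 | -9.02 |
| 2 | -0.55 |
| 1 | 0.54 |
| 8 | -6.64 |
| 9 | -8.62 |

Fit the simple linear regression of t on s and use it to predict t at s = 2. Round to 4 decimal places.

-0.7654

n = 6, Σx = 37, Σy = -28.07, Σxy = -258.4, Σx² = 319
Sxx = Σx² − (Σx)²/n = 319 − 228.166667 = 90.833333
Sxy = Σxy − (Σx)(Σy)/n = -258.4 − (-173.098333) = -85.301667
b = Sxy/Sxx = -85.301667/90.833333 = -0.939101
a = ȳ − b·x̄ = -4.678333 − (-0.939101)·6.166667 = 1.112789
ŷ(2) = a + b·2 = 1.112789 + (-0.939101)·2 = -0.765413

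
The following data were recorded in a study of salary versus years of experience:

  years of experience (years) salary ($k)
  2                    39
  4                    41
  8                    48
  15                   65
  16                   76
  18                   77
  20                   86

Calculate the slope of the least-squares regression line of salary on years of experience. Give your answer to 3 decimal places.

2.627

n = 7, Σx = 83, Σy = 432, Σxy = 5923, Σx² = 1289
Sxx = Σx² − (Σx)²/n = 1289 − 984.142857 = 304.857143
Sxy = Σxy − (Σx)(Σy)/n = 5923 − 5122.285714 = 800.714286
b = Sxy/Sxx = 800.714286/304.857143 = 2.626523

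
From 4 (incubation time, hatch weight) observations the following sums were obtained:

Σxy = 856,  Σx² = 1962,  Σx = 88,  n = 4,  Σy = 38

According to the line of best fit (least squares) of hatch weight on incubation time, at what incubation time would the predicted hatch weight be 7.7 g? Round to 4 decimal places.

19.6600

Sxx = Σx² − (Σx)²/n = 1962 − 1936 = 26
Sxy = Σxy − (Σx)(Σy)/n = 856 − 836 = 20
b = Sxy/Sxx = 20/26 = 0.769231
a = ȳ − b·x̄ = 9.5 − 0.769231·22 = -7.423077
Set a + b·x = 7.7: x = (7.7 − (-7.423077)) / 0.769231 = 19.66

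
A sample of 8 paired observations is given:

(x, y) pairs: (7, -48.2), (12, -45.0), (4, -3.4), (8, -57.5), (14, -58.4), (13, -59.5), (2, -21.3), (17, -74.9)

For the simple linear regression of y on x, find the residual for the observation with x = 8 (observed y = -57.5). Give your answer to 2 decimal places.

-17.59

n = 8, Σx = 77, Σy = -368.2, Σxy = -4258, Σx² = 931
Sxx = Σx² − (Σx)²/n = 931 − 741.125 = 189.875
Sxy = Σxy − (Σx)(Σy)/n = -4258 − (-3543.925) = -714.075
b = Sxy/Sxx = -714.075/189.875 = -3.760764
a = ȳ − b·x̄ = -46.025 − (-3.760764)·9.625 = -9.827650
ŷ(8) = -9.827650 + (-3.760764)·8 = -39.913759
residual = y − ŷ = -57.5 − (-39.913759) = -17.586241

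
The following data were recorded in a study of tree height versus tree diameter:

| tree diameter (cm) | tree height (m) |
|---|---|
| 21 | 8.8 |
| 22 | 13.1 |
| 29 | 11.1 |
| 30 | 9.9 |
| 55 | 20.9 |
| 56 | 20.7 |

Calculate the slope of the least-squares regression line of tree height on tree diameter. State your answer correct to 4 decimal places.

n = 6, Σx = 213, Σy = 84.5, Σxy = 3400.6, Σx² = 8827
Sxx = Σx² − (Σx)²/n = 8827 − 7561.5 = 1265.5
Sxy = Σxy − (Σx)(Σy)/n = 3400.6 − 2999.75 = 400.85
b = Sxy/Sxx = 400.85/1265.5 = 0.316752

0.3168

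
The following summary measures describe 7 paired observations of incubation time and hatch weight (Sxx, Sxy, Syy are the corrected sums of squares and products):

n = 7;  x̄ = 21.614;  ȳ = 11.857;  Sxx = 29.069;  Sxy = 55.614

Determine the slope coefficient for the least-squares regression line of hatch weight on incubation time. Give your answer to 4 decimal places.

1.9132

b = Sxy/Sxx = 55.614/29.069 = 1.913172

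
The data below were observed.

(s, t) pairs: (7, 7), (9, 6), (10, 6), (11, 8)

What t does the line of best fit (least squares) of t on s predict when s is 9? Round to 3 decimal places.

n = 4, Σx = 37, Σy = 27, Σxy = 251, Σx² = 351
Sxx = Σx² − (Σx)²/n = 351 − 342.25 = 8.75
Sxy = Σxy − (Σx)(Σy)/n = 251 − 249.75 = 1.25
b = Sxy/Sxx = 1.25/8.75 = 0.142857
a = ȳ − b·x̄ = 6.75 − 0.142857·9.25 = 5.428571
ŷ(9) = a + b·9 = 5.428571 + 0.142857·9 = 6.714286

6.714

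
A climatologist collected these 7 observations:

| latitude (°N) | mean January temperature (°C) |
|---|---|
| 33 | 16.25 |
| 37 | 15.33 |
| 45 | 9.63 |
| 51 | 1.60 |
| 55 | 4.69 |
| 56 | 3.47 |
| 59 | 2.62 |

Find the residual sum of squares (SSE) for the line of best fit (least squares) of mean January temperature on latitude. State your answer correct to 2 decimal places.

n = 7, Σx = 336, Σy = 53.59, Σxy = 2225.26, Σx² = 16726, Σy² = 635.2697
Sxx = Σx² − (Σx)²/n = 16726 − 16128 = 598
Sxy = Σxy − (Σx)(Σy)/n = 2225.26 − 2572.32 = -347.06
Syy = Σy² − (Σy)²/n = 635.2697 − 410.269729 = 224.999971
b = Sxy/Sxx = -347.06/598 = -0.580368
SSE = Syy − b·Sxy = 224.999971 − (-0.580368)·(-347.06) = 23.577490

23.58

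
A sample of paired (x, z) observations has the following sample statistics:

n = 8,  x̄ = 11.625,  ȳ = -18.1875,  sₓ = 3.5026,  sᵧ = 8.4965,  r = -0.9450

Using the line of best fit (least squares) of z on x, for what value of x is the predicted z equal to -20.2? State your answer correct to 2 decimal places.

12.50

b = r · sᵧ/sₓ = -0.945 · 8.4965/3.5026 = -2.292352
a = ȳ − b·x̄ = -18.1875 − (-2.292352)·11.625 = 8.461093
Set a + b·x = -20.2: x = (-20.2 − 8.461093) / (-2.292352) = 12.502919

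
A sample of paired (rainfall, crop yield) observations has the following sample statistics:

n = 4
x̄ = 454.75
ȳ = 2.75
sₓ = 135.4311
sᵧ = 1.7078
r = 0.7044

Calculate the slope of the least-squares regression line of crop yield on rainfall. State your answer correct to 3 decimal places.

b = r · sᵧ/sₓ = 0.7044 · 1.7078/135.4311 = 0.008883

0.009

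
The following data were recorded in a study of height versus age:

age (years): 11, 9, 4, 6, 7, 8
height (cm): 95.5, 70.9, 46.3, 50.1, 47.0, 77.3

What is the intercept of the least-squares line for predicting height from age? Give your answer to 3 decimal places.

8.953

n = 6, Σx = 45, Σy = 387.1, Σxy = 3121.8, Σx² = 367
Sxx = Σx² − (Σx)²/n = 367 − 337.5 = 29.5
Sxy = Σxy − (Σx)(Σy)/n = 3121.8 − 2903.25 = 218.55
b = Sxy/Sxx = 218.55/29.5 = 7.408475
a = ȳ − b·x̄ = 64.516667 − 7.408475·7.5 = 8.953107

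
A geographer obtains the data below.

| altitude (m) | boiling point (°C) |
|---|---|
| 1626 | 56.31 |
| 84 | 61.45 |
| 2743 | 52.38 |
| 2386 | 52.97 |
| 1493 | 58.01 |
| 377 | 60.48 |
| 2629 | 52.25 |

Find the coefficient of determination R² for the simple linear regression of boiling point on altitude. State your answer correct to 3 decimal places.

0.974

n = 7, Σx = 11338, Σy = 393.85, Σxy = 613561.76, Σx² = 25150796, Σy² = 22249.4569
Sxx = Σx² − (Σx)²/n = 25150796 − 18364320.571429 = 6786475.428571
Sxy = Σxy − (Σx)(Σy)/n = 613561.76 − 637924.471429 = -24362.711429
Syy = Σy² − (Σy)²/n = 22249.4569 − 22159.688929 = 89.767971
R² = Sxy²/(Sxx·Syy) = (-24362.711429)²/(6786475.428571·89.767971) = 0.974284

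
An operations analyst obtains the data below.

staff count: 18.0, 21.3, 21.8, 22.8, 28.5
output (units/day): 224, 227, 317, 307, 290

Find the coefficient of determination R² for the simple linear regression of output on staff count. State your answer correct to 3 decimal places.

0.277

n = 5, Σx = 112.4, Σy = 1365, Σxy = 31042.3, Σx² = 2585.02, Σy² = 380543
Sxx = Σx² − (Σx)²/n = 2585.02 − 2526.752 = 58.268
Sxy = Σxy − (Σx)(Σy)/n = 31042.3 − 30685.2 = 357.1
Syy = Σy² − (Σy)²/n = 380543 − 372645 = 7898
R² = Sxy²/(Sxx·Syy) = (357.1)²/(58.268·7898) = 0.277097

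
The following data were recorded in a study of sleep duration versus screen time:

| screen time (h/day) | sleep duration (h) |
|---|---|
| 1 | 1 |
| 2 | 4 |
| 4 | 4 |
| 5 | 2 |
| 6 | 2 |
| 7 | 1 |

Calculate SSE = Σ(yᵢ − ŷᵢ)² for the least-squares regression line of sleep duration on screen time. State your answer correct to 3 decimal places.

8.634

n = 6, Σx = 25, Σy = 14, Σxy = 54, Σx² = 131, Σy² = 42
Sxx = Σx² − (Σx)²/n = 131 − 104.166667 = 26.833333
Sxy = Σxy − (Σx)(Σy)/n = 54 − 58.333333 = -4.333333
Syy = Σy² − (Σy)²/n = 42 − 32.666667 = 9.333333
b = Sxy/Sxx = -4.333333/26.833333 = -0.161491
SSE = Syy − b·Sxy = 9.333333 − (-0.161491)·(-4.333333) = 8.633540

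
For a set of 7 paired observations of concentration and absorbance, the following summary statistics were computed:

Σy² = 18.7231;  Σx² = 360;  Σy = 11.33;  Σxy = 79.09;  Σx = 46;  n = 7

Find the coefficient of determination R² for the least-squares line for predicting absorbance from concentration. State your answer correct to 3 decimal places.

Sxx = Σx² − (Σx)²/n = 360 − 302.285714 = 57.714286
Sxy = Σxy − (Σx)(Σy)/n = 79.09 − 74.454286 = 4.635714
Syy = Σy² − (Σy)²/n = 18.7231 − 18.338414 = 0.384686
R² = Sxy²/(Sxx·Syy) = (4.635714)²/(57.714286·0.384686) = 0.967930

0.968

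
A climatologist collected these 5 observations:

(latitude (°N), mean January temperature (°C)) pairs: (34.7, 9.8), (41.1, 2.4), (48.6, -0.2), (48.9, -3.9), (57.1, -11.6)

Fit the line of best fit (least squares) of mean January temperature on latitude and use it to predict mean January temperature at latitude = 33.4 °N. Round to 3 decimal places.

n = 5, Σx = 230.4, Σy = -3.5, Σxy = -424.09, Σx² = 10906.88
Sxx = Σx² − (Σx)²/n = 10906.88 − 10616.832 = 290.048
Sxy = Σxy − (Σx)(Σy)/n = -424.09 − (-161.28) = -262.81
b = Sxy/Sxx = -262.81/290.048 = -0.906091
a = ȳ − b·x̄ = -0.7 − (-0.906091)·46.08 = 41.052692
ŷ(33.4) = a + b·33.4 = 41.052692 + (-0.906091)·33.4 = 10.789239

10.789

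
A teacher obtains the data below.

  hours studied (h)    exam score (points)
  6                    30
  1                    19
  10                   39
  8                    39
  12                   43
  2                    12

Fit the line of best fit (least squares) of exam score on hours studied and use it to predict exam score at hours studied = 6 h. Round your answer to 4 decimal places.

n = 6, Σx = 39, Σy = 182, Σxy = 1441, Σx² = 349
Sxx = Σx² − (Σx)²/n = 349 − 253.5 = 95.5
Sxy = Σxy − (Σx)(Σy)/n = 1441 − 1183 = 258
b = Sxy/Sxx = 258/95.5 = 2.701571
a = ȳ − b·x̄ = 30.333333 − 2.701571·6.5 = 12.773124
ŷ(6) = a + b·6 = 12.773124 + 2.701571·6 = 28.982548

28.9825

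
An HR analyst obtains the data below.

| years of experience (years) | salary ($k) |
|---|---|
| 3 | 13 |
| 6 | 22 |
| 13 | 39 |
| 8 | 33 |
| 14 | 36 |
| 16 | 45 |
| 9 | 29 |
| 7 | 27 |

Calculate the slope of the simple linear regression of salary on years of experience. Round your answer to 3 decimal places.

n = 8, Σx = 76, Σy = 244, Σxy = 2616, Σx² = 860
Sxx = Σx² − (Σx)²/n = 860 − 722 = 138
Sxy = Σxy − (Σx)(Σy)/n = 2616 − 2318 = 298
b = Sxy/Sxx = 298/138 = 2.159420

2.159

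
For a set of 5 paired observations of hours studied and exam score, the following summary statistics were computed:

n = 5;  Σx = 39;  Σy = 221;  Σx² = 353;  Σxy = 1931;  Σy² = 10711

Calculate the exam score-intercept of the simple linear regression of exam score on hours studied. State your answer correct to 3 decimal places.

11.082

Sxx = Σx² − (Σx)²/n = 353 − 304.2 = 48.8
Sxy = Σxy − (Σx)(Σy)/n = 1931 − 1723.8 = 207.2
b = Sxy/Sxx = 207.2/48.8 = 4.245902
a = ȳ − b·x̄ = 44.2 − 4.245902·7.8 = 11.081967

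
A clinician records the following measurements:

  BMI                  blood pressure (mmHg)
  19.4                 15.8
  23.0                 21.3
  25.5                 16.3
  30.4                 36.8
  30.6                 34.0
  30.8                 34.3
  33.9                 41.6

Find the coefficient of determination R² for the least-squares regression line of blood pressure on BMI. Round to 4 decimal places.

n = 7, Σx = 193.6, Σy = 200.1, Σxy = 5837.87, Σx² = 5513.98, Σy² = 6386.31
Sxx = Σx² − (Σx)²/n = 5513.98 − 5354.422857 = 159.557143
Sxy = Σxy − (Σx)(Σy)/n = 5837.87 − 5534.194286 = 303.675714
Syy = Σy² − (Σy)²/n = 6386.31 − 5720.001429 = 666.308571
R² = Sxy²/(Sxx·Syy) = (303.675714)²/(159.557143·666.308571) = 0.867418

0.8674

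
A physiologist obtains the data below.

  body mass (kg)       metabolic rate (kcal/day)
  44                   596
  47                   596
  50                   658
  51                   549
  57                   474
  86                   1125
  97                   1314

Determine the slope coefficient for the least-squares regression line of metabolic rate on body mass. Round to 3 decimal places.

14.600

n = 7, Σx = 432, Σy = 5312, Σxy = 366361, Σx² = 29300
Sxx = Σx² − (Σx)²/n = 29300 − 26660.571429 = 2639.428571
Sxy = Σxy − (Σx)(Σy)/n = 366361 − 327826.285714 = 38534.714286
b = Sxy/Sxx = 38534.714286/2639.428571 = 14.599643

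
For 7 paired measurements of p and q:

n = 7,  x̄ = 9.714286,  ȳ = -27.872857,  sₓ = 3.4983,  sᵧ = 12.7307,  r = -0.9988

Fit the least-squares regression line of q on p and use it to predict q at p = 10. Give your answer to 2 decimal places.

-28.91

b = r · sᵧ/sₓ = -0.9988 · 12.7307/3.4983 = -3.634743
a = ȳ − b·x̄ = -27.872857 − (-3.634743)·9.714286 = 7.436081
ŷ(10) = a + b·10 = 7.436081 + (-3.634743)·10 = -28.911354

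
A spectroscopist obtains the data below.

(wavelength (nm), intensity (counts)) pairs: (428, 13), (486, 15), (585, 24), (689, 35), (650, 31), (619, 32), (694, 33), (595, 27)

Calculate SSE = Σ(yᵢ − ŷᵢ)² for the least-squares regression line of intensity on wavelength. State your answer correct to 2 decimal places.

24.21

n = 8, Σx = 4746, Σy = 210, Σxy = 129934, Σx² = 2877648, Σy² = 5998
Sxx = Σx² − (Σx)²/n = 2877648 − 2815564.5 = 62083.5
Sxy = Σxy − (Σx)(Σy)/n = 129934 − 124582.5 = 5351.5
Syy = Σy² − (Σy)²/n = 5998 − 5512.5 = 485.5
b = Sxy/Sxx = 5351.5/62083.5 = 0.086198
SSE = Syy − b·Sxy = 485.5 − 0.086198·5351.5 = 24.209122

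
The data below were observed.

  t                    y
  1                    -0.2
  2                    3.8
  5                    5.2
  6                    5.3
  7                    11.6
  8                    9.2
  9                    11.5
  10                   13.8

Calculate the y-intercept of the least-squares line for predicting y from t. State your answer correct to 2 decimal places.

-0.83

n = 8, Σx = 48, Σy = 60.2, Σxy = 461.5, Σx² = 360
Sxx = Σx² − (Σx)²/n = 360 − 288 = 72
Sxy = Σxy − (Σx)(Σy)/n = 461.5 − 361.2 = 100.3
b = Sxy/Sxx = 100.3/72 = 1.393056
a = ȳ − b·x̄ = 7.525 − 1.393056·6 = -0.833333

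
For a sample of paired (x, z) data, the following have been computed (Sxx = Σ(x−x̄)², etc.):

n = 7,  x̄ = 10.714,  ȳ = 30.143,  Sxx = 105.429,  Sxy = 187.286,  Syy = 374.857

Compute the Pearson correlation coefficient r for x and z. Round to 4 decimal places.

0.9421

r = Sxy/√(Sxx·Syy) = 187.286/√(39520.798653) = 187.286/198.798387 = 0.942090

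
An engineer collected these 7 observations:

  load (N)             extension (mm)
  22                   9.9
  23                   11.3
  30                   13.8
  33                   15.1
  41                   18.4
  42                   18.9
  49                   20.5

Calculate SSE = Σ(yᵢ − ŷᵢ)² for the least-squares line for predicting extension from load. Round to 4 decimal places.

1.4273

n = 7, Σx = 240, Σy = 107.9, Σxy = 3942.7, Σx² = 8848, Σy² = 1760.17
Sxx = Σx² − (Σx)²/n = 8848 − 8228.571429 = 619.428571
Sxy = Σxy − (Σx)(Σy)/n = 3942.7 − 3699.428571 = 243.271429
Syy = Σy² − (Σy)²/n = 1760.17 − 1663.201429 = 96.968571
b = Sxy/Sxx = 243.271429/619.428571 = 0.392735
SSE = Syy − b·Sxy = 96.968571 − 0.392735·243.271429 = 1.427309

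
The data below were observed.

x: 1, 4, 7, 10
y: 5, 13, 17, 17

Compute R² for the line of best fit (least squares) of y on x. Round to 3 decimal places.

n = 4, Σx = 22, Σy = 52, Σxy = 346, Σx² = 166, Σy² = 772
Sxx = Σx² − (Σx)²/n = 166 − 121 = 45
Sxy = Σxy − (Σx)(Σy)/n = 346 − 286 = 60
Syy = Σy² − (Σy)²/n = 772 − 676 = 96
R² = Sxy²/(Sxx·Syy) = (60)²/(45·96) = 0.833333

0.833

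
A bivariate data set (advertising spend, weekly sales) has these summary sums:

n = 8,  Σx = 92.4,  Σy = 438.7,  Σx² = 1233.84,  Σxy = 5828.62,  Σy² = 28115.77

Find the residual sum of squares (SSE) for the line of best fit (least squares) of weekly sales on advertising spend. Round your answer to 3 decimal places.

577.057

Sxx = Σx² − (Σx)²/n = 1233.84 − 1067.22 = 166.62
Sxy = Σxy − (Σx)(Σy)/n = 5828.62 − 5066.985 = 761.635
Syy = Σy² − (Σy)²/n = 28115.77 − 24057.21125 = 4058.55875
b = Sxy/Sxx = 761.635/166.62 = 4.571090
SSE = Syy − b·Sxy = 4058.55875 − 4.571090·761.635 = 577.056690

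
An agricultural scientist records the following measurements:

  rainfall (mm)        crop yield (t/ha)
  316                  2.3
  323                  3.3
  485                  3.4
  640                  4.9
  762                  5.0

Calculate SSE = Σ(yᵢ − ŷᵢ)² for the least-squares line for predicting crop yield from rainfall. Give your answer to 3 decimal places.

0.718

n = 5, Σx = 2526, Σy = 18.9, Σxy = 10387.7, Σx² = 1429654, Σy² = 76.75
Sxx = Σx² − (Σx)²/n = 1429654 − 1276135.2 = 153518.8
Sxy = Σxy − (Σx)(Σy)/n = 10387.7 − 9548.28 = 839.42
Syy = Σy² − (Σy)²/n = 76.75 − 71.442 = 5.308
b = Sxy/Sxx = 839.42/153518.8 = 0.005468
SSE = Syy − b·Sxy = 5.308 − 0.005468·839.42 = 0.718165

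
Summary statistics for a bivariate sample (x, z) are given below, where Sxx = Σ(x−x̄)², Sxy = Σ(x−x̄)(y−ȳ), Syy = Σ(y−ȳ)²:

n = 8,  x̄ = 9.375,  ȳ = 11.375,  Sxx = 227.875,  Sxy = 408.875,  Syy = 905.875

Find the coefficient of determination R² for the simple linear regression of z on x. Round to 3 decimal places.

R² = Sxy²/(Sxx·Syy) = (408.875)²/(227.875·905.875) = 0.809872

0.810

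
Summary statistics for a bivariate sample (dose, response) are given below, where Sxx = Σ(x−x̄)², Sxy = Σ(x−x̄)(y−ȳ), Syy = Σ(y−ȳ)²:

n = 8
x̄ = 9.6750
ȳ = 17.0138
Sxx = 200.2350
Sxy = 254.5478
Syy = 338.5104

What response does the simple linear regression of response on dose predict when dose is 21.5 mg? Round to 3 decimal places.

32.046

b = Sxy/Sxx = 254.5478/200.235 = 1.271245
a = ȳ − b·x̄ = 17.0138 − 1.271245·9.675 = 4.714502
ŷ(21.5) = a + b·21.5 = 4.714502 + 1.271245·21.5 = 32.046276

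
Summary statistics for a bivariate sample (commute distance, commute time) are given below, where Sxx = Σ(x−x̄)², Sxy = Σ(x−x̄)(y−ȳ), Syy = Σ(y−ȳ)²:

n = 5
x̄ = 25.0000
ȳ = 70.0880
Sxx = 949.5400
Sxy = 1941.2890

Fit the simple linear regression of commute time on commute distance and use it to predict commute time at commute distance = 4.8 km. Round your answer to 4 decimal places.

28.7901

b = Sxy/Sxx = 1941.289/949.54 = 2.044452
a = ȳ − b·x̄ = 70.088 − 2.044452·25 = 18.976699
ŷ(4.8) = a + b·4.8 = 18.976699 + 2.044452·4.8 = 28.790069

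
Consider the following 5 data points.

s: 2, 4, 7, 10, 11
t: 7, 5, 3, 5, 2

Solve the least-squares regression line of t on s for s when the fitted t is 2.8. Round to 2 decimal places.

10.96

n = 5, Σx = 34, Σy = 22, Σxy = 127, Σx² = 290
Sxx = Σx² − (Σx)²/n = 290 − 231.2 = 58.8
Sxy = Σxy − (Σx)(Σy)/n = 127 − 149.6 = -22.6
b = Sxy/Sxx = -22.6/58.8 = -0.384354
a = ȳ − b·x̄ = 4.4 − (-0.384354)·6.8 = 7.013605
Set a + b·x = 2.8: x = (2.8 − 7.013605) / (-0.384354) = 10.962832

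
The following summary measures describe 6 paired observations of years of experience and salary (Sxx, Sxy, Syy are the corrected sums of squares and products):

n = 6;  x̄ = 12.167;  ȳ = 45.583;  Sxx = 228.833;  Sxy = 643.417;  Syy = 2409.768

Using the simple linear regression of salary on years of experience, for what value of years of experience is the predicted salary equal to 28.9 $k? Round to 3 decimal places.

6.234

b = Sxy/Sxx = 643.417/228.833 = 2.811732
a = ȳ − b·x̄ = 45.583 − 2.811732·12.167 = 11.372660
Set a + b·x = 28.9: x = (28.9 − 11.372660) / 2.811732 = 6.233646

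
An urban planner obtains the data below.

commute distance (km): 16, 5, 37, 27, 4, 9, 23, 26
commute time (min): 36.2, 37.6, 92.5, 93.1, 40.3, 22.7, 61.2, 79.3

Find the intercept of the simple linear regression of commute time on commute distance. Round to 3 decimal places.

n = 8, Σx = 147, Σy = 462.9, Σxy = 10538.3, Σx² = 3681
Sxx = Σx² − (Σx)²/n = 3681 − 2701.125 = 979.875
Sxy = Σxy − (Σx)(Σy)/n = 10538.3 − 8505.7875 = 2032.5125
b = Sxy/Sxx = 2032.5125/979.875 = 2.074257
a = ȳ − b·x̄ = 57.8625 − 2.074257·18.375 = 19.748029

19.748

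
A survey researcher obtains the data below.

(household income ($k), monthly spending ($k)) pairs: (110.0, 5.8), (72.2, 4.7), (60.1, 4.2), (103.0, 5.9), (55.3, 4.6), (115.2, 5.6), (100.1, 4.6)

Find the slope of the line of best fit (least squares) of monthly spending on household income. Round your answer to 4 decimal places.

n = 7, Σx = 615.9, Σy = 35.4, Σxy = 3197.42, Σx² = 57882.99
Sxx = Σx² − (Σx)²/n = 57882.99 − 54190.401429 = 3692.588571
Sxy = Σxy − (Σx)(Σy)/n = 3197.42 − 3114.694286 = 82.725714
b = Sxy/Sxx = 82.725714/3692.588571 = 0.022403

0.0224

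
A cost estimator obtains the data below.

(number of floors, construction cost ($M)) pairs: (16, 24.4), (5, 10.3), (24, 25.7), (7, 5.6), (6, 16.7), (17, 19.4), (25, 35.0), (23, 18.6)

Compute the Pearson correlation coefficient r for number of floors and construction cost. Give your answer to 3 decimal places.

0.810

n = 8, Σx = 123, Σy = 155.7, Σxy = 2830.7, Σx² = 2385, Σy² = 3619.51
Sxx = Σx² − (Σx)²/n = 2385 − 1891.125 = 493.875
Sxy = Σxy − (Σx)(Σy)/n = 2830.7 − 2393.8875 = 436.8125
Syy = Σy² − (Σy)²/n = 3619.51 − 3030.31125 = 589.19875
r = Sxy/√(Sxx·Syy) = 436.8125/√(290990.532656) = 436.8125/539.435383 = 0.809759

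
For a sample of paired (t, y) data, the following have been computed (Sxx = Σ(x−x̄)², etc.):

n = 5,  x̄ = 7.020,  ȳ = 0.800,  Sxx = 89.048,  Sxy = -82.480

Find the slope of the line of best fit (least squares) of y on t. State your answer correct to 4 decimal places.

b = Sxy/Sxx = -82.48/89.048 = -0.926242

-0.9262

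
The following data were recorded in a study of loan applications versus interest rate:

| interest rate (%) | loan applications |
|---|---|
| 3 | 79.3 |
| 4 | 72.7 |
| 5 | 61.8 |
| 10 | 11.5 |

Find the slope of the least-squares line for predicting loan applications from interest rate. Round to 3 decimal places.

n = 4, Σx = 22, Σy = 225.3, Σxy = 952.7, Σx² = 150
Sxx = Σx² − (Σx)²/n = 150 − 121 = 29
Sxy = Σxy − (Σx)(Σy)/n = 952.7 − 1239.15 = -286.45
b = Sxy/Sxx = -286.45/29 = -9.877586

-9.878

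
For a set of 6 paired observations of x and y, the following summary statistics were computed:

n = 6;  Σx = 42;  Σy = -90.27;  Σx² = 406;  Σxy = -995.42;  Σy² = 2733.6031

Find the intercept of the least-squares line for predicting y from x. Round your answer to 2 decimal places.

7.68

Sxx = Σx² − (Σx)²/n = 406 − 294 = 112
Sxy = Σxy − (Σx)(Σy)/n = -995.42 − (-631.89) = -363.53
b = Sxy/Sxx = -363.53/112 = -3.245804
a = ȳ − b·x̄ = -15.045 − (-3.245804)·7 = 7.675625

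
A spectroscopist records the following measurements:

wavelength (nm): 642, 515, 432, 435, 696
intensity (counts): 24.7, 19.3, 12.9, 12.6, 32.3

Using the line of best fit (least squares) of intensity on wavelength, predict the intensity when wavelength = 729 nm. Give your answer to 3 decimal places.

32.972

n = 5, Σx = 2720, Σy = 101.8, Σxy = 59331.5, Σx² = 1537654
Sxx = Σx² − (Σx)²/n = 1537654 − 1479680 = 57974
Sxy = Σxy − (Σx)(Σy)/n = 59331.5 − 55379.2 = 3952.3
b = Sxy/Sxx = 3952.3/57974 = 0.068174
a = ȳ − b·x̄ = 20.36 − 0.068174·544 = -16.726473
ŷ(729) = a + b·729 = -16.726473 + 0.068174·729 = 32.972128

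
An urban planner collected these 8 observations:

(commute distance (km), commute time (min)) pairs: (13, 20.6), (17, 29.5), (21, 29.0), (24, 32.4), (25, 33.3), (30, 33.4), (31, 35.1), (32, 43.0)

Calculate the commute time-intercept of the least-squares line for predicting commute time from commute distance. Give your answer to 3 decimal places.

n = 8, Σx = 193, Σy = 256.3, Σxy = 6454.5, Σx² = 4985
Sxx = Σx² − (Σx)²/n = 4985 − 4656.125 = 328.875
Sxy = Σxy − (Σx)(Σy)/n = 6454.5 − 6183.2375 = 271.2625
b = Sxy/Sxx = 271.2625/328.875 = 0.824819
a = ȳ − b·x̄ = 32.0375 − 0.824819·24.125 = 12.138731

12.139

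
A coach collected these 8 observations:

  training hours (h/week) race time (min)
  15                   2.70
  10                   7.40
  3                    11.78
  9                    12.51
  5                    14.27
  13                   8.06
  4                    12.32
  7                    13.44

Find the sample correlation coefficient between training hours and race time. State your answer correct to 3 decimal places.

n = 8, Σx = 66, Σy = 82.48, Σxy = 581.92, Σx² = 674, Σy² = 958.331
Sxx = Σx² − (Σx)²/n = 674 − 544.5 = 129.5
Sxy = Σxy − (Σx)(Σy)/n = 581.92 − 680.46 = -98.54
Syy = Σy² − (Σy)²/n = 958.331 − 850.3688 = 107.9622
r = Sxy/√(Sxx·Syy) = -98.54/√(13981.1049) = -98.54/118.241722 = -0.833378

-0.833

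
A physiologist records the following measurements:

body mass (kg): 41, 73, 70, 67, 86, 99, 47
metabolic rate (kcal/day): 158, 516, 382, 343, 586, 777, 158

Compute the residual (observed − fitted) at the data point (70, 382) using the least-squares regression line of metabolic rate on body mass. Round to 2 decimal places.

-46.09

n = 7, Σx = 483, Σy = 2920, Σxy = 228612, Σx² = 35805
Sxx = Σx² − (Σx)²/n = 35805 − 33327 = 2478
Sxy = Σxy − (Σx)(Σy)/n = 228612 − 201480 = 27132
b = Sxy/Sxx = 27132/2478 = 10.949153
a = ȳ − b·x̄ = 417.142857 − 10.949153·69 = -338.348668
ŷ(70) = -338.348668 + 10.949153·70 = 428.092010
residual = y − ŷ = 382 − 428.092010 = -46.092010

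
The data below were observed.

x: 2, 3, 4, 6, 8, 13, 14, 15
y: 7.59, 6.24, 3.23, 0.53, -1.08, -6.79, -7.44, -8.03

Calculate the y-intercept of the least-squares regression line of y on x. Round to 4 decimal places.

8.8504

n = 8, Σx = 65, Σy = -5.75, Σxy = -271.52, Σx² = 719
Sxx = Σx² − (Σx)²/n = 719 − 528.125 = 190.875
Sxy = Σxy − (Σx)(Σy)/n = -271.52 − (-46.71875) = -224.80125
b = Sxy/Sxx = -224.80125/190.875 = -1.177741
a = ȳ − b·x̄ = -0.71875 − (-1.177741)·8.125 = 8.850393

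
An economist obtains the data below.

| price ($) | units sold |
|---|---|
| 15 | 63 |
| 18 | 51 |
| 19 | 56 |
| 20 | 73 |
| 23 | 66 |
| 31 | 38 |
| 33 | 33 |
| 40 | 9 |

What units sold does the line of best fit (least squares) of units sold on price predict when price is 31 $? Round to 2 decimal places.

n = 8, Σx = 199, Σy = 389, Σxy = 8532, Σx² = 5489
Sxx = Σx² − (Σx)²/n = 5489 − 4950.125 = 538.875
Sxy = Σxy − (Σx)(Σy)/n = 8532 − 9676.375 = -1144.375
b = Sxy/Sxx = -1144.375/538.875 = -2.123637
a = ȳ − b·x̄ = 48.625 − (-2.123637)·24.875 = 101.450476
ŷ(31) = a + b·31 = 101.450476 + (-2.123637)·31 = 35.617722

35.62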